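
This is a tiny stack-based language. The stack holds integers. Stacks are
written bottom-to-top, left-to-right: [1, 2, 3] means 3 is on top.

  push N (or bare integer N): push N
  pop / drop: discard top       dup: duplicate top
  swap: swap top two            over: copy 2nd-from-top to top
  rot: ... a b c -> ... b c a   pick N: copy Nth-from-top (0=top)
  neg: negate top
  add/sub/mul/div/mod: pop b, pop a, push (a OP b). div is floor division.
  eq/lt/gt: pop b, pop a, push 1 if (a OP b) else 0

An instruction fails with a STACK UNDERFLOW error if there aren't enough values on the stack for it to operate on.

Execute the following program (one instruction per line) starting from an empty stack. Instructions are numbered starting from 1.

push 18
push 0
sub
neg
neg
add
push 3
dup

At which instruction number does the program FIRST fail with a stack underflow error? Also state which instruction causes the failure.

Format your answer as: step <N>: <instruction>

Step 1 ('push 18'): stack = [18], depth = 1
Step 2 ('push 0'): stack = [18, 0], depth = 2
Step 3 ('sub'): stack = [18], depth = 1
Step 4 ('neg'): stack = [-18], depth = 1
Step 5 ('neg'): stack = [18], depth = 1
Step 6 ('add'): needs 2 value(s) but depth is 1 — STACK UNDERFLOW

Answer: step 6: add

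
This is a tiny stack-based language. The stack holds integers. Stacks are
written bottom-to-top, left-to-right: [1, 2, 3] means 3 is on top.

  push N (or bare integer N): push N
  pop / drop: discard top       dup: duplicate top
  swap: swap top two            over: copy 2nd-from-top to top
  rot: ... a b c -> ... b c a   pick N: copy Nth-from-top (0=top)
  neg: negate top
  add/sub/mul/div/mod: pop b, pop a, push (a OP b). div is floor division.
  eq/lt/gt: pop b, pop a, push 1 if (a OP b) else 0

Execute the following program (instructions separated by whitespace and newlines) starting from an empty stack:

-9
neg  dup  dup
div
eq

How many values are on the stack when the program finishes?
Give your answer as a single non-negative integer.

Answer: 1

Derivation:
After 'push -9': stack = [-9] (depth 1)
After 'neg': stack = [9] (depth 1)
After 'dup': stack = [9, 9] (depth 2)
After 'dup': stack = [9, 9, 9] (depth 3)
After 'div': stack = [9, 1] (depth 2)
After 'eq': stack = [0] (depth 1)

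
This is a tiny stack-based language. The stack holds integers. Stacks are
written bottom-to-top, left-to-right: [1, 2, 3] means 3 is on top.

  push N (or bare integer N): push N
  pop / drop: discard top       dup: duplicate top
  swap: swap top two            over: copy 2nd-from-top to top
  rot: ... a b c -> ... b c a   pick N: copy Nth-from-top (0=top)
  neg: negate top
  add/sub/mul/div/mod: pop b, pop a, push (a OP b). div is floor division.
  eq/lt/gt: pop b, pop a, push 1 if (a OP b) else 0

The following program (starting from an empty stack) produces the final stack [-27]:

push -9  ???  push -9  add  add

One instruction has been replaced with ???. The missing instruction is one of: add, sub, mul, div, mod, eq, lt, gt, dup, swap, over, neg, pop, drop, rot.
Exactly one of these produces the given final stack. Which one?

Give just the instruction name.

Answer: dup

Derivation:
Stack before ???: [-9]
Stack after ???:  [-9, -9]
The instruction that transforms [-9] -> [-9, -9] is: dup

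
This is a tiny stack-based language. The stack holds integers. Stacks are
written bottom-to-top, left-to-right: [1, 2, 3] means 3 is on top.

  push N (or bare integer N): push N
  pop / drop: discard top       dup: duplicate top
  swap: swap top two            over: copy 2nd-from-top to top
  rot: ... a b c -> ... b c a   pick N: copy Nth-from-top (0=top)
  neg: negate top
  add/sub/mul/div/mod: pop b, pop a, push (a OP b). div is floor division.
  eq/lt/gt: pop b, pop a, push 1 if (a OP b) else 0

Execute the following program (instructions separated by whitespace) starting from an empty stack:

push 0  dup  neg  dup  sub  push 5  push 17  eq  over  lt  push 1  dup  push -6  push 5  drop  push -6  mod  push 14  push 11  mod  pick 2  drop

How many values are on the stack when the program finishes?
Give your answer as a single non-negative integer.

After 'push 0': stack = [0] (depth 1)
After 'dup': stack = [0, 0] (depth 2)
After 'neg': stack = [0, 0] (depth 2)
After 'dup': stack = [0, 0, 0] (depth 3)
After 'sub': stack = [0, 0] (depth 2)
After 'push 5': stack = [0, 0, 5] (depth 3)
After 'push 17': stack = [0, 0, 5, 17] (depth 4)
After 'eq': stack = [0, 0, 0] (depth 3)
After 'over': stack = [0, 0, 0, 0] (depth 4)
After 'lt': stack = [0, 0, 0] (depth 3)
  ...
After 'push -6': stack = [0, 0, 0, 1, 1, -6] (depth 6)
After 'push 5': stack = [0, 0, 0, 1, 1, -6, 5] (depth 7)
After 'drop': stack = [0, 0, 0, 1, 1, -6] (depth 6)
After 'push -6': stack = [0, 0, 0, 1, 1, -6, -6] (depth 7)
After 'mod': stack = [0, 0, 0, 1, 1, 0] (depth 6)
After 'push 14': stack = [0, 0, 0, 1, 1, 0, 14] (depth 7)
After 'push 11': stack = [0, 0, 0, 1, 1, 0, 14, 11] (depth 8)
After 'mod': stack = [0, 0, 0, 1, 1, 0, 3] (depth 7)
After 'pick 2': stack = [0, 0, 0, 1, 1, 0, 3, 1] (depth 8)
After 'drop': stack = [0, 0, 0, 1, 1, 0, 3] (depth 7)

Answer: 7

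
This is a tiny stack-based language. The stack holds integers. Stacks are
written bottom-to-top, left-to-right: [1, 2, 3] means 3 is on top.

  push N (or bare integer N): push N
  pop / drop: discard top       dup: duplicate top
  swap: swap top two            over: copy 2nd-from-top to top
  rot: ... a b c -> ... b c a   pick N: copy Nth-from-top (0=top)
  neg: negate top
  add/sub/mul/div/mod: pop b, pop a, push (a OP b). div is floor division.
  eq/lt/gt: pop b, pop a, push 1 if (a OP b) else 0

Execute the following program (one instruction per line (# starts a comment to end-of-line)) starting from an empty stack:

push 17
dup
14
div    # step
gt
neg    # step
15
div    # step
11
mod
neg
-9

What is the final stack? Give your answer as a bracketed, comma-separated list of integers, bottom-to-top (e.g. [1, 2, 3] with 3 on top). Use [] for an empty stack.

Answer: [-10, -9]

Derivation:
After 'push 17': [17]
After 'dup': [17, 17]
After 'push 14': [17, 17, 14]
After 'div': [17, 1]
After 'gt': [1]
After 'neg': [-1]
After 'push 15': [-1, 15]
After 'div': [-1]
After 'push 11': [-1, 11]
After 'mod': [10]
After 'neg': [-10]
After 'push -9': [-10, -9]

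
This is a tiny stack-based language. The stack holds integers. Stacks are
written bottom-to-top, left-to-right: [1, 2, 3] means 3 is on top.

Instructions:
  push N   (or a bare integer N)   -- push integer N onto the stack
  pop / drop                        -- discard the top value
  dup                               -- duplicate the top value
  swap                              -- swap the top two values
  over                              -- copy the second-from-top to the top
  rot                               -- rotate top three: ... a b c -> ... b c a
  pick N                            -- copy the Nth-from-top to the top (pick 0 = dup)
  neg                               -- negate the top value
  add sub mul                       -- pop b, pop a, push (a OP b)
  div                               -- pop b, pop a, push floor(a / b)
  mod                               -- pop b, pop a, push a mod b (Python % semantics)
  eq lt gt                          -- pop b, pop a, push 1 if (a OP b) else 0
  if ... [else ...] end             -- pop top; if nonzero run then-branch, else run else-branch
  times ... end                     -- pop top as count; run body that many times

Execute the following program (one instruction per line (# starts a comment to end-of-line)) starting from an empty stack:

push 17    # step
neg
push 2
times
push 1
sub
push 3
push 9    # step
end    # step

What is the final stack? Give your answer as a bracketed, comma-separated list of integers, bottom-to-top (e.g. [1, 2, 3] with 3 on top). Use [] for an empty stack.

After 'push 17': [17]
After 'neg': [-17]
After 'push 2': [-17, 2]
After 'times': [-17]
After 'push 1': [-17, 1]
After 'sub': [-18]
After 'push 3': [-18, 3]
After 'push 9': [-18, 3, 9]
After 'push 1': [-18, 3, 9, 1]
After 'sub': [-18, 3, 8]
After 'push 3': [-18, 3, 8, 3]
After 'push 9': [-18, 3, 8, 3, 9]

Answer: [-18, 3, 8, 3, 9]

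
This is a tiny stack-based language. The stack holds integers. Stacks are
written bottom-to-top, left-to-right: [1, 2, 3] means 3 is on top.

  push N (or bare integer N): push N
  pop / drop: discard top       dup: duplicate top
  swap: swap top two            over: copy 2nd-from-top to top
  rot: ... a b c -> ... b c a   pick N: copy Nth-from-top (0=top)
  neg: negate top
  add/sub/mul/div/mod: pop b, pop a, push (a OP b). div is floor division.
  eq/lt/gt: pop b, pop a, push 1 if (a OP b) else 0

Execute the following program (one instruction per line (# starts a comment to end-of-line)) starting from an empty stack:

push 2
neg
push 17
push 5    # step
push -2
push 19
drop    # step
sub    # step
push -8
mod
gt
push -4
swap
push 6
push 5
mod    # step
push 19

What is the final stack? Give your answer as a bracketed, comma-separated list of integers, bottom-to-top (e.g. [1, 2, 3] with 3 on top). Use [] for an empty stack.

Answer: [-2, -4, 1, 1, 19]

Derivation:
After 'push 2': [2]
After 'neg': [-2]
After 'push 17': [-2, 17]
After 'push 5': [-2, 17, 5]
After 'push -2': [-2, 17, 5, -2]
After 'push 19': [-2, 17, 5, -2, 19]
After 'drop': [-2, 17, 5, -2]
After 'sub': [-2, 17, 7]
After 'push -8': [-2, 17, 7, -8]
After 'mod': [-2, 17, -1]
After 'gt': [-2, 1]
After 'push -4': [-2, 1, -4]
After 'swap': [-2, -4, 1]
After 'push 6': [-2, -4, 1, 6]
After 'push 5': [-2, -4, 1, 6, 5]
After 'mod': [-2, -4, 1, 1]
After 'push 19': [-2, -4, 1, 1, 19]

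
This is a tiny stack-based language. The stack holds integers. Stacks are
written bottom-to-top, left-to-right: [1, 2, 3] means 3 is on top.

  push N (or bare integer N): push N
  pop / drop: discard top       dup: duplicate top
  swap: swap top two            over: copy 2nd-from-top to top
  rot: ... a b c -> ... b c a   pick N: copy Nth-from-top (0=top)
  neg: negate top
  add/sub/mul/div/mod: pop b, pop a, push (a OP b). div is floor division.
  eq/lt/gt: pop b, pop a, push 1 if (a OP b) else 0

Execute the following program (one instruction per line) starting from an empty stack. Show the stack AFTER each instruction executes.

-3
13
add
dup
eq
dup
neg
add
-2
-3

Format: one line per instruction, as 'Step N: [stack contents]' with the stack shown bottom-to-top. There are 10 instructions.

Step 1: [-3]
Step 2: [-3, 13]
Step 3: [10]
Step 4: [10, 10]
Step 5: [1]
Step 6: [1, 1]
Step 7: [1, -1]
Step 8: [0]
Step 9: [0, -2]
Step 10: [0, -2, -3]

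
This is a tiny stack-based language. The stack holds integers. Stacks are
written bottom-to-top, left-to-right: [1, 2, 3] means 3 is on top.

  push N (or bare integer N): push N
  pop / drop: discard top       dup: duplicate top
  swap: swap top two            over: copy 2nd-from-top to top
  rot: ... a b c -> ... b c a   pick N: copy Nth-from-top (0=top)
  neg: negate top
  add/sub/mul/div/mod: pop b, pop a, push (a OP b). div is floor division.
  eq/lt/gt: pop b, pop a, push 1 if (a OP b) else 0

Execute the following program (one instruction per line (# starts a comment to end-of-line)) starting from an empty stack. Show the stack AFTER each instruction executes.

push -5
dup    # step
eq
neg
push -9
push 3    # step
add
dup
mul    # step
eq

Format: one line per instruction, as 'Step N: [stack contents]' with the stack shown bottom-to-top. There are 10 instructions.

Step 1: [-5]
Step 2: [-5, -5]
Step 3: [1]
Step 4: [-1]
Step 5: [-1, -9]
Step 6: [-1, -9, 3]
Step 7: [-1, -6]
Step 8: [-1, -6, -6]
Step 9: [-1, 36]
Step 10: [0]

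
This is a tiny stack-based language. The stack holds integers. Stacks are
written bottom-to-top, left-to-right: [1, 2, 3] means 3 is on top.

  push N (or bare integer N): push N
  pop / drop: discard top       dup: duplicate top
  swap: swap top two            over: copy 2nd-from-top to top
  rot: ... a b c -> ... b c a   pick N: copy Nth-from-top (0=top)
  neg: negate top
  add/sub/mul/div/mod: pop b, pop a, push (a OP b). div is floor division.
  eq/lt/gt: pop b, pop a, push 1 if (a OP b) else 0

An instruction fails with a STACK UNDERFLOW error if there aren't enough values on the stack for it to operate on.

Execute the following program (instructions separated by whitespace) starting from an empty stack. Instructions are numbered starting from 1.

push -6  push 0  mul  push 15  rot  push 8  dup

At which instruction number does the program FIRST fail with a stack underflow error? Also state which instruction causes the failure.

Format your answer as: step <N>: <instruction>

Step 1 ('push -6'): stack = [-6], depth = 1
Step 2 ('push 0'): stack = [-6, 0], depth = 2
Step 3 ('mul'): stack = [0], depth = 1
Step 4 ('push 15'): stack = [0, 15], depth = 2
Step 5 ('rot'): needs 3 value(s) but depth is 2 — STACK UNDERFLOW

Answer: step 5: rot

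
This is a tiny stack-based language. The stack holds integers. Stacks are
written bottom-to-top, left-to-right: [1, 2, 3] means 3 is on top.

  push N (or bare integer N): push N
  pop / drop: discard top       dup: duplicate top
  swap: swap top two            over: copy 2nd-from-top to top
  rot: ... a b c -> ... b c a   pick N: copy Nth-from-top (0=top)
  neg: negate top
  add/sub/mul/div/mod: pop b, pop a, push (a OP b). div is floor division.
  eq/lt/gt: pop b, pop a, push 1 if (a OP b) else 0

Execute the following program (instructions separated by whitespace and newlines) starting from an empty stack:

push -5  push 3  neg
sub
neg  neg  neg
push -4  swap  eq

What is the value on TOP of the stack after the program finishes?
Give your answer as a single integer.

Answer: 0

Derivation:
After 'push -5': [-5]
After 'push 3': [-5, 3]
After 'neg': [-5, -3]
After 'sub': [-2]
After 'neg': [2]
After 'neg': [-2]
After 'neg': [2]
After 'push -4': [2, -4]
After 'swap': [-4, 2]
After 'eq': [0]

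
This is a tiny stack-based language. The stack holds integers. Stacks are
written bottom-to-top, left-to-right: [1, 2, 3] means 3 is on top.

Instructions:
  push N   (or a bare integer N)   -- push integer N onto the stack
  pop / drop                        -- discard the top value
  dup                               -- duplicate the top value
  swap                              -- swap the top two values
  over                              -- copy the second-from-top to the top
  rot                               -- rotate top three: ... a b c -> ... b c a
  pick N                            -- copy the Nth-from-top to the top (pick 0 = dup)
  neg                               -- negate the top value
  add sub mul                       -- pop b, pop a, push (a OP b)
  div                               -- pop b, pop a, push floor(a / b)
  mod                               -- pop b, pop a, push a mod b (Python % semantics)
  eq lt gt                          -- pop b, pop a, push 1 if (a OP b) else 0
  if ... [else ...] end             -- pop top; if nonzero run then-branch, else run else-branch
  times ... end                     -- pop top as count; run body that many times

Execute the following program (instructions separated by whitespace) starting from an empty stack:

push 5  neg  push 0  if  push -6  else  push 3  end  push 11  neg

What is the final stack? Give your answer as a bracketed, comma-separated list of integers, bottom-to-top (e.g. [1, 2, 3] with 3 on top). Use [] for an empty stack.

After 'push 5': [5]
After 'neg': [-5]
After 'push 0': [-5, 0]
After 'if': [-5]
After 'push 3': [-5, 3]
After 'push 11': [-5, 3, 11]
After 'neg': [-5, 3, -11]

Answer: [-5, 3, -11]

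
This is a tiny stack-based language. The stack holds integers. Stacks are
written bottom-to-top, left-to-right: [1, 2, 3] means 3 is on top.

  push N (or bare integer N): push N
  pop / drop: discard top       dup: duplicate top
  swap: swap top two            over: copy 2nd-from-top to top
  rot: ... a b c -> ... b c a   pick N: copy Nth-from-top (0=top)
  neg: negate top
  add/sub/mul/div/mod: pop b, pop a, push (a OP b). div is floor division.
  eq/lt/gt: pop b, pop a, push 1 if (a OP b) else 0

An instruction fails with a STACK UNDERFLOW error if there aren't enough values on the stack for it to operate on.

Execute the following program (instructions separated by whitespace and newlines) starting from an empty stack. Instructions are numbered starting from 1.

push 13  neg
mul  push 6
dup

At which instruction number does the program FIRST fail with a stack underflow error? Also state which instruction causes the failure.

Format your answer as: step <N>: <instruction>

Answer: step 3: mul

Derivation:
Step 1 ('push 13'): stack = [13], depth = 1
Step 2 ('neg'): stack = [-13], depth = 1
Step 3 ('mul'): needs 2 value(s) but depth is 1 — STACK UNDERFLOW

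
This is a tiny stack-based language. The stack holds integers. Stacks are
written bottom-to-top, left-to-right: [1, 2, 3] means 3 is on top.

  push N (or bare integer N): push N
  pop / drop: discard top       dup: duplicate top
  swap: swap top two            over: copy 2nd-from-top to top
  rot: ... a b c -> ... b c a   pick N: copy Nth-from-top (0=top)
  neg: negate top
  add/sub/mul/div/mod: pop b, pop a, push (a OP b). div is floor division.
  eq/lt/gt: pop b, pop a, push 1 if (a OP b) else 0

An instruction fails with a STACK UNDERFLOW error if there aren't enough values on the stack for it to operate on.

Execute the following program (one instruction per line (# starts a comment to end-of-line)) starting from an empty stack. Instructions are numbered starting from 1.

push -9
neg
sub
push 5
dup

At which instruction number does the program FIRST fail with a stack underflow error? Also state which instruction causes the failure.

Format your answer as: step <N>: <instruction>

Answer: step 3: sub

Derivation:
Step 1 ('push -9'): stack = [-9], depth = 1
Step 2 ('neg'): stack = [9], depth = 1
Step 3 ('sub'): needs 2 value(s) but depth is 1 — STACK UNDERFLOW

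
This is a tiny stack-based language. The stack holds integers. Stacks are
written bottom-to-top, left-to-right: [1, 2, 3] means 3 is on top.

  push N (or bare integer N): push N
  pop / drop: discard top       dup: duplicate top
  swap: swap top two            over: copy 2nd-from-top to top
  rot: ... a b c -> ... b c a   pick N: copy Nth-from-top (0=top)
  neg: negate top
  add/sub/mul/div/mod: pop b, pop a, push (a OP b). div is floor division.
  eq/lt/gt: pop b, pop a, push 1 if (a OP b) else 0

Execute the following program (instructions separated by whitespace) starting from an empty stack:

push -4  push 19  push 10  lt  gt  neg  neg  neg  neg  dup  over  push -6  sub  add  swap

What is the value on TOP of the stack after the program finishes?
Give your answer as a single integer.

Answer: 0

Derivation:
After 'push -4': [-4]
After 'push 19': [-4, 19]
After 'push 10': [-4, 19, 10]
After 'lt': [-4, 0]
After 'gt': [0]
After 'neg': [0]
After 'neg': [0]
After 'neg': [0]
After 'neg': [0]
After 'dup': [0, 0]
After 'over': [0, 0, 0]
After 'push -6': [0, 0, 0, -6]
After 'sub': [0, 0, 6]
After 'add': [0, 6]
After 'swap': [6, 0]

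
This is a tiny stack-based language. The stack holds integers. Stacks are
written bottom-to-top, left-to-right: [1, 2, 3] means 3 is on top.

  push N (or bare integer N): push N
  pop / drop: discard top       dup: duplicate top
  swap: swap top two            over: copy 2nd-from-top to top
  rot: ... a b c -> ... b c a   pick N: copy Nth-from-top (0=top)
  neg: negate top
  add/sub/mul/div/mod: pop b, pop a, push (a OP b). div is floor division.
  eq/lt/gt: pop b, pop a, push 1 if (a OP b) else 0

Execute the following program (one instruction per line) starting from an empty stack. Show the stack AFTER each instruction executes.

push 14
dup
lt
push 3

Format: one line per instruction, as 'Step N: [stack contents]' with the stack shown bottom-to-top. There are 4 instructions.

Step 1: [14]
Step 2: [14, 14]
Step 3: [0]
Step 4: [0, 3]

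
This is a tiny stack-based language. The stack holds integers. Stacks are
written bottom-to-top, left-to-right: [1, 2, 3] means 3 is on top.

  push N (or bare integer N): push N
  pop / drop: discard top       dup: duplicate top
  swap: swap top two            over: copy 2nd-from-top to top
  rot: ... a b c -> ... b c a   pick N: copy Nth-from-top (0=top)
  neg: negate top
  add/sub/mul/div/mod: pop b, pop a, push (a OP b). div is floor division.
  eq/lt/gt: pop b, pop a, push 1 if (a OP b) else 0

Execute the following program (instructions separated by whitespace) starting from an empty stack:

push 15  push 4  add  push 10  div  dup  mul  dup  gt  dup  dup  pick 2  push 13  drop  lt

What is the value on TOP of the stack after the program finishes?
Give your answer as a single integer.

After 'push 15': [15]
After 'push 4': [15, 4]
After 'add': [19]
After 'push 10': [19, 10]
After 'div': [1]
After 'dup': [1, 1]
After 'mul': [1]
After 'dup': [1, 1]
After 'gt': [0]
After 'dup': [0, 0]
After 'dup': [0, 0, 0]
After 'pick 2': [0, 0, 0, 0]
After 'push 13': [0, 0, 0, 0, 13]
After 'drop': [0, 0, 0, 0]
After 'lt': [0, 0, 0]

Answer: 0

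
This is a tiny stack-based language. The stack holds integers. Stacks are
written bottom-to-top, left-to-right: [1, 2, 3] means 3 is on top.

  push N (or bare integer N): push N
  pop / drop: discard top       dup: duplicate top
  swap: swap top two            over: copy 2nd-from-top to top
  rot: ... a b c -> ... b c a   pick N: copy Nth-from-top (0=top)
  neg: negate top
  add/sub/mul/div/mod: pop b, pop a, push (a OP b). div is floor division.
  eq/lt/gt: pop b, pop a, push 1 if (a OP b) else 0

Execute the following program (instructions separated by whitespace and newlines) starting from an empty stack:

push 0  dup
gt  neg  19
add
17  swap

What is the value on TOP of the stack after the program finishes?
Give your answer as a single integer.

After 'push 0': [0]
After 'dup': [0, 0]
After 'gt': [0]
After 'neg': [0]
After 'push 19': [0, 19]
After 'add': [19]
After 'push 17': [19, 17]
After 'swap': [17, 19]

Answer: 19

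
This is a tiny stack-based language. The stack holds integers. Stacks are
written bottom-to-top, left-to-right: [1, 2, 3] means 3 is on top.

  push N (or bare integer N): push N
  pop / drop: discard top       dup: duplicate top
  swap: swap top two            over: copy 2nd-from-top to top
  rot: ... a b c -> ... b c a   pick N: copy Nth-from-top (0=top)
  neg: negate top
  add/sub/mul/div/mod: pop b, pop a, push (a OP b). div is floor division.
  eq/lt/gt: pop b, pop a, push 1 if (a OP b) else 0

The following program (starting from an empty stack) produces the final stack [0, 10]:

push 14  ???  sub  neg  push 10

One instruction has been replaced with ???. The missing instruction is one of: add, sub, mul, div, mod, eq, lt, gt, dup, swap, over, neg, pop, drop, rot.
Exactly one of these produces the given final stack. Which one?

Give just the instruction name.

Answer: dup

Derivation:
Stack before ???: [14]
Stack after ???:  [14, 14]
The instruction that transforms [14] -> [14, 14] is: dup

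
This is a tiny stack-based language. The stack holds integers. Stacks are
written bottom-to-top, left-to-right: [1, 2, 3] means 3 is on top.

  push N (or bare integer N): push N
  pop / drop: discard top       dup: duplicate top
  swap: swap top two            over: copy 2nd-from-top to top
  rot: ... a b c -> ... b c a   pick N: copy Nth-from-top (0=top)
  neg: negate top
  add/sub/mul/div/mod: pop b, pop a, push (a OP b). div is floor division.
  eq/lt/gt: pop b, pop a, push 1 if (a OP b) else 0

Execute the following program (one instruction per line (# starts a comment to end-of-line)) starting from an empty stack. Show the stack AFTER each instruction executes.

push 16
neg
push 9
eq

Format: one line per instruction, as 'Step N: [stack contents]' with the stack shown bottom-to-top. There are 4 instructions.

Step 1: [16]
Step 2: [-16]
Step 3: [-16, 9]
Step 4: [0]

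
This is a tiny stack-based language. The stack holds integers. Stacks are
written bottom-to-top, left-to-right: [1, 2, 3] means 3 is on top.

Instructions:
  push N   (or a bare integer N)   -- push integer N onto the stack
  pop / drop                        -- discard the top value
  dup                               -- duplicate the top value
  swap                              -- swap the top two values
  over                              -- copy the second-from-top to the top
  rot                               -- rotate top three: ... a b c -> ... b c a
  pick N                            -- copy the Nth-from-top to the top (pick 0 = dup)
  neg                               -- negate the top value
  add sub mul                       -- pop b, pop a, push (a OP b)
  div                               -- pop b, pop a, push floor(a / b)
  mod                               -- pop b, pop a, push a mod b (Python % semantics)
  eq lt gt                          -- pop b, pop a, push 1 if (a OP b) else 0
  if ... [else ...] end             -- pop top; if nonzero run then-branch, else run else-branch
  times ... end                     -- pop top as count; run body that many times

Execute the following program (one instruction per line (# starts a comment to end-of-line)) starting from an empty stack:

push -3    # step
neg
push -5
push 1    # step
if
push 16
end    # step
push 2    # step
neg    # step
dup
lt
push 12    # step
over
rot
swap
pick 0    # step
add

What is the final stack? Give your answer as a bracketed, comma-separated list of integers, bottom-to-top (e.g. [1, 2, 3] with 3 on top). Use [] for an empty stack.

After 'push -3': [-3]
After 'neg': [3]
After 'push -5': [3, -5]
After 'push 1': [3, -5, 1]
After 'if': [3, -5]
After 'push 16': [3, -5, 16]
After 'push 2': [3, -5, 16, 2]
After 'neg': [3, -5, 16, -2]
After 'dup': [3, -5, 16, -2, -2]
After 'lt': [3, -5, 16, 0]
After 'push 12': [3, -5, 16, 0, 12]
After 'over': [3, -5, 16, 0, 12, 0]
After 'rot': [3, -5, 16, 12, 0, 0]
After 'swap': [3, -5, 16, 12, 0, 0]
After 'pick 0': [3, -5, 16, 12, 0, 0, 0]
After 'add': [3, -5, 16, 12, 0, 0]

Answer: [3, -5, 16, 12, 0, 0]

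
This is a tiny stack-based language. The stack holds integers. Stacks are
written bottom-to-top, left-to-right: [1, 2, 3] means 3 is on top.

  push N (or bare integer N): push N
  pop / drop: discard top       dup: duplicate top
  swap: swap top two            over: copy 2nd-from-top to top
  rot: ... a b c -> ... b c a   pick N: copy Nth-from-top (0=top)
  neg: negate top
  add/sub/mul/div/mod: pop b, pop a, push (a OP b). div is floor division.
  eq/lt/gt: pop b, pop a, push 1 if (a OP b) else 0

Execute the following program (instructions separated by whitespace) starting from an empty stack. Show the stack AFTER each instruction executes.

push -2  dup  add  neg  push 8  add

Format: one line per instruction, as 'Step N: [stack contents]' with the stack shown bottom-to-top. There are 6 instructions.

Step 1: [-2]
Step 2: [-2, -2]
Step 3: [-4]
Step 4: [4]
Step 5: [4, 8]
Step 6: [12]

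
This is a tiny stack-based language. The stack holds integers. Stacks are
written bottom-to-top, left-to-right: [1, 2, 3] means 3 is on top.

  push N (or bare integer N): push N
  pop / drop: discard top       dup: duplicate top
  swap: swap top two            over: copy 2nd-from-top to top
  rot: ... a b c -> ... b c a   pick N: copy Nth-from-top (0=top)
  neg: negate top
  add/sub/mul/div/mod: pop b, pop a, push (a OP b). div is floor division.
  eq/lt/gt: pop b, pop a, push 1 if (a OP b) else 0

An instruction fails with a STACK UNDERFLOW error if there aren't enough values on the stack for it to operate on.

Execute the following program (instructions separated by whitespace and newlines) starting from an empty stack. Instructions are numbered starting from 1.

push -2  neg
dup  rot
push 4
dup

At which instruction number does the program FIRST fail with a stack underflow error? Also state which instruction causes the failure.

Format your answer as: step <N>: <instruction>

Step 1 ('push -2'): stack = [-2], depth = 1
Step 2 ('neg'): stack = [2], depth = 1
Step 3 ('dup'): stack = [2, 2], depth = 2
Step 4 ('rot'): needs 3 value(s) but depth is 2 — STACK UNDERFLOW

Answer: step 4: rot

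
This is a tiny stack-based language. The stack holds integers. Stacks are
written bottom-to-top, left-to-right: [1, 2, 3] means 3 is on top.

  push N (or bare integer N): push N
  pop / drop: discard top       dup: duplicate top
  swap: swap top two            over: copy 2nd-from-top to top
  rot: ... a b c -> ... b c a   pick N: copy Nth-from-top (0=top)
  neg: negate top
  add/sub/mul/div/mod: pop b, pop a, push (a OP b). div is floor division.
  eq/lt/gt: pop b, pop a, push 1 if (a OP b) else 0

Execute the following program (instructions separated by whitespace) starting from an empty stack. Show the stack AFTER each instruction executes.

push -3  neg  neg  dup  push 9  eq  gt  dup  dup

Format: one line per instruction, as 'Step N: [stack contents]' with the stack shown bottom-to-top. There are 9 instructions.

Step 1: [-3]
Step 2: [3]
Step 3: [-3]
Step 4: [-3, -3]
Step 5: [-3, -3, 9]
Step 6: [-3, 0]
Step 7: [0]
Step 8: [0, 0]
Step 9: [0, 0, 0]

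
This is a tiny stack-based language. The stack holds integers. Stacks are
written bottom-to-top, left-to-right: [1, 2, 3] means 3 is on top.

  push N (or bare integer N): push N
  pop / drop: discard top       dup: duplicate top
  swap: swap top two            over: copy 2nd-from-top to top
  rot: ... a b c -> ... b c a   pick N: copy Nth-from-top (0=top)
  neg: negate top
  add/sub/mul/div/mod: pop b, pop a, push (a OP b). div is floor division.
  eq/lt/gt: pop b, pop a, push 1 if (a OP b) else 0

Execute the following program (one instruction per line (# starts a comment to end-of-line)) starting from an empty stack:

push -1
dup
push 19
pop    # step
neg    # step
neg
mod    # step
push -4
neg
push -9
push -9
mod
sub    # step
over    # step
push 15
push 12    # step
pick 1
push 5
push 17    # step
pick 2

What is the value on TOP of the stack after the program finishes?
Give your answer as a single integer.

Answer: 15

Derivation:
After 'push -1': [-1]
After 'dup': [-1, -1]
After 'push 19': [-1, -1, 19]
After 'pop': [-1, -1]
After 'neg': [-1, 1]
After 'neg': [-1, -1]
After 'mod': [0]
After 'push -4': [0, -4]
After 'neg': [0, 4]
After 'push -9': [0, 4, -9]
After 'push -9': [0, 4, -9, -9]
After 'mod': [0, 4, 0]
After 'sub': [0, 4]
After 'over': [0, 4, 0]
After 'push 15': [0, 4, 0, 15]
After 'push 12': [0, 4, 0, 15, 12]
After 'pick 1': [0, 4, 0, 15, 12, 15]
After 'push 5': [0, 4, 0, 15, 12, 15, 5]
After 'push 17': [0, 4, 0, 15, 12, 15, 5, 17]
After 'pick 2': [0, 4, 0, 15, 12, 15, 5, 17, 15]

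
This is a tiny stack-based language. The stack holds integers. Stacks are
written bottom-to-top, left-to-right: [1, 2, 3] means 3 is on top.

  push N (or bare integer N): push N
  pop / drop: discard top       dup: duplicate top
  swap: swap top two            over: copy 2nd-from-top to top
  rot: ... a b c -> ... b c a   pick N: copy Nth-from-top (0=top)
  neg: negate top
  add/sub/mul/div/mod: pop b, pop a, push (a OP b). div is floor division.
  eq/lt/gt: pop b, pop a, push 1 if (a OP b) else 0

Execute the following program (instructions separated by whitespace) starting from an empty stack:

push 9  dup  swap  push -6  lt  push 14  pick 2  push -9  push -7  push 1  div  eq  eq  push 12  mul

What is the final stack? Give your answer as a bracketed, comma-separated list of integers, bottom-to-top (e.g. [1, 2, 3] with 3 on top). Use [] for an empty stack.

After 'push 9': [9]
After 'dup': [9, 9]
After 'swap': [9, 9]
After 'push -6': [9, 9, -6]
After 'lt': [9, 0]
After 'push 14': [9, 0, 14]
After 'pick 2': [9, 0, 14, 9]
After 'push -9': [9, 0, 14, 9, -9]
After 'push -7': [9, 0, 14, 9, -9, -7]
After 'push 1': [9, 0, 14, 9, -9, -7, 1]
After 'div': [9, 0, 14, 9, -9, -7]
After 'eq': [9, 0, 14, 9, 0]
After 'eq': [9, 0, 14, 0]
After 'push 12': [9, 0, 14, 0, 12]
After 'mul': [9, 0, 14, 0]

Answer: [9, 0, 14, 0]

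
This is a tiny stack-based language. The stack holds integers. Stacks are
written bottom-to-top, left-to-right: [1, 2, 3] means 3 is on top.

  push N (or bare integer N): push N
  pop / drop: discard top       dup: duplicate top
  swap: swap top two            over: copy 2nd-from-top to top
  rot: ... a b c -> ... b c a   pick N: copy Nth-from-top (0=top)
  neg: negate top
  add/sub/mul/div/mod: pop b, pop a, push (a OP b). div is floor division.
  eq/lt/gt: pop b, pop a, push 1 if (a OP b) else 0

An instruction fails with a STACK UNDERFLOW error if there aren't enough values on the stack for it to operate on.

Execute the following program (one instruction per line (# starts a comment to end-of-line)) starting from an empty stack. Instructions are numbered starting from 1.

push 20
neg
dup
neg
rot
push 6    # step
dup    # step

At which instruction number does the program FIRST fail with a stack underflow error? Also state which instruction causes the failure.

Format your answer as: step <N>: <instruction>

Step 1 ('push 20'): stack = [20], depth = 1
Step 2 ('neg'): stack = [-20], depth = 1
Step 3 ('dup'): stack = [-20, -20], depth = 2
Step 4 ('neg'): stack = [-20, 20], depth = 2
Step 5 ('rot'): needs 3 value(s) but depth is 2 — STACK UNDERFLOW

Answer: step 5: rot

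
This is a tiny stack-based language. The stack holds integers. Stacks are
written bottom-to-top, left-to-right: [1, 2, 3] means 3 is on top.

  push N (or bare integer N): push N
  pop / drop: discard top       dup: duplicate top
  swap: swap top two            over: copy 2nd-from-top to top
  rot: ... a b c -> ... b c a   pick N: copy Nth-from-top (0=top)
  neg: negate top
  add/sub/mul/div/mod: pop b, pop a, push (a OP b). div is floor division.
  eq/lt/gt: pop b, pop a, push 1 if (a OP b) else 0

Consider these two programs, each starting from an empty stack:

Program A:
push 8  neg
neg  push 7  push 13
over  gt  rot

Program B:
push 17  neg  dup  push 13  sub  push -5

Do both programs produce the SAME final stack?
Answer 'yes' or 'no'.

Answer: no

Derivation:
Program A trace:
  After 'push 8': [8]
  After 'neg': [-8]
  After 'neg': [8]
  After 'push 7': [8, 7]
  After 'push 13': [8, 7, 13]
  After 'over': [8, 7, 13, 7]
  After 'gt': [8, 7, 1]
  After 'rot': [7, 1, 8]
Program A final stack: [7, 1, 8]

Program B trace:
  After 'push 17': [17]
  After 'neg': [-17]
  After 'dup': [-17, -17]
  After 'push 13': [-17, -17, 13]
  After 'sub': [-17, -30]
  After 'push -5': [-17, -30, -5]
Program B final stack: [-17, -30, -5]
Same: no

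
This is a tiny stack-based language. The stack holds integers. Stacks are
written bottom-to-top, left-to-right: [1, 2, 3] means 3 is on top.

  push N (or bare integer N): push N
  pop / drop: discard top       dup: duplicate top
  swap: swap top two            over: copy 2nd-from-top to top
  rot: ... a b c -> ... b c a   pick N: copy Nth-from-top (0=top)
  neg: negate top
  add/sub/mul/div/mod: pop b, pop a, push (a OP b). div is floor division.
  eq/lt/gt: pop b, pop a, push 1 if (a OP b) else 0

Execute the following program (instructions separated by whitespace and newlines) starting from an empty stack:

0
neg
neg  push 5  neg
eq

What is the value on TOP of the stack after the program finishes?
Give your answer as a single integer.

After 'push 0': [0]
After 'neg': [0]
After 'neg': [0]
After 'push 5': [0, 5]
After 'neg': [0, -5]
After 'eq': [0]

Answer: 0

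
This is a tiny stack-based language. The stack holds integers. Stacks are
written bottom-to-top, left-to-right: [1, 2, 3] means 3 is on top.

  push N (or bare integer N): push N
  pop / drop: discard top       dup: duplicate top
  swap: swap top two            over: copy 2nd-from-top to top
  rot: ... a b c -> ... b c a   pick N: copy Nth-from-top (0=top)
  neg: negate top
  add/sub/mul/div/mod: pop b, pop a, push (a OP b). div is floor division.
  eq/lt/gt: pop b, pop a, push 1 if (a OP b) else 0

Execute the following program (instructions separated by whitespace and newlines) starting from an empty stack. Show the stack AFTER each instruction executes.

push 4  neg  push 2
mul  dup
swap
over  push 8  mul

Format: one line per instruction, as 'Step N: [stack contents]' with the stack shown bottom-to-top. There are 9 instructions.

Step 1: [4]
Step 2: [-4]
Step 3: [-4, 2]
Step 4: [-8]
Step 5: [-8, -8]
Step 6: [-8, -8]
Step 7: [-8, -8, -8]
Step 8: [-8, -8, -8, 8]
Step 9: [-8, -8, -64]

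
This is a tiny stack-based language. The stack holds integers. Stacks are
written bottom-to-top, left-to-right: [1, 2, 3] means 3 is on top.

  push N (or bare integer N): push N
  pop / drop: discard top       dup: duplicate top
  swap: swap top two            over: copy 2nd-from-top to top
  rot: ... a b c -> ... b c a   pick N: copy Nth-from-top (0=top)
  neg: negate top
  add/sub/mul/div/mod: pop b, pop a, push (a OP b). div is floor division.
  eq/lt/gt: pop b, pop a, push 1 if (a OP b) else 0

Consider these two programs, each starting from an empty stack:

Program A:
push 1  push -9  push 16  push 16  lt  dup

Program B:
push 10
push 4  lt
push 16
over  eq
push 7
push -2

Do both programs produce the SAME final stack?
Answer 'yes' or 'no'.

Program A trace:
  After 'push 1': [1]
  After 'push -9': [1, -9]
  After 'push 16': [1, -9, 16]
  After 'push 16': [1, -9, 16, 16]
  After 'lt': [1, -9, 0]
  After 'dup': [1, -9, 0, 0]
Program A final stack: [1, -9, 0, 0]

Program B trace:
  After 'push 10': [10]
  After 'push 4': [10, 4]
  After 'lt': [0]
  After 'push 16': [0, 16]
  After 'over': [0, 16, 0]
  After 'eq': [0, 0]
  After 'push 7': [0, 0, 7]
  After 'push -2': [0, 0, 7, -2]
Program B final stack: [0, 0, 7, -2]
Same: no

Answer: no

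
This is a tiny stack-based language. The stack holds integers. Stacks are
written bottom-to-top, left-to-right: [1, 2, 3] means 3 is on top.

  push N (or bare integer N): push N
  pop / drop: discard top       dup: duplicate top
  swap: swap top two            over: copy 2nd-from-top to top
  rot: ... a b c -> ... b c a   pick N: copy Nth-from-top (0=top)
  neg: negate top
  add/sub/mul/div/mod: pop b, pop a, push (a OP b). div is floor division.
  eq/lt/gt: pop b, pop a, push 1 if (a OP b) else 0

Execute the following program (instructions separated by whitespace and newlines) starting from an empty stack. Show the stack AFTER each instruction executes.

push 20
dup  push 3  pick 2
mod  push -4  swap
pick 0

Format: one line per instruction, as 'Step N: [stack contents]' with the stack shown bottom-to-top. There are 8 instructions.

Step 1: [20]
Step 2: [20, 20]
Step 3: [20, 20, 3]
Step 4: [20, 20, 3, 20]
Step 5: [20, 20, 3]
Step 6: [20, 20, 3, -4]
Step 7: [20, 20, -4, 3]
Step 8: [20, 20, -4, 3, 3]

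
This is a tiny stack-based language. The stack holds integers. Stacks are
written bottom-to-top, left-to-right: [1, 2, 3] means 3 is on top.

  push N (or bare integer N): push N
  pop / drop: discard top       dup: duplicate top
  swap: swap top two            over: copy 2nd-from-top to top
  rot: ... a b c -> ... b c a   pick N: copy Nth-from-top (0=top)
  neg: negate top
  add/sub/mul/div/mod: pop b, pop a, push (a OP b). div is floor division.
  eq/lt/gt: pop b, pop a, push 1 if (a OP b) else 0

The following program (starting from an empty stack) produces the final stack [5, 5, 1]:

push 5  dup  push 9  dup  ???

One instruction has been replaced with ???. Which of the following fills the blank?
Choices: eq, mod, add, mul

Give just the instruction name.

Stack before ???: [5, 5, 9, 9]
Stack after ???:  [5, 5, 1]
Checking each choice:
  eq: MATCH
  mod: produces [5, 5, 0]
  add: produces [5, 5, 18]
  mul: produces [5, 5, 81]


Answer: eq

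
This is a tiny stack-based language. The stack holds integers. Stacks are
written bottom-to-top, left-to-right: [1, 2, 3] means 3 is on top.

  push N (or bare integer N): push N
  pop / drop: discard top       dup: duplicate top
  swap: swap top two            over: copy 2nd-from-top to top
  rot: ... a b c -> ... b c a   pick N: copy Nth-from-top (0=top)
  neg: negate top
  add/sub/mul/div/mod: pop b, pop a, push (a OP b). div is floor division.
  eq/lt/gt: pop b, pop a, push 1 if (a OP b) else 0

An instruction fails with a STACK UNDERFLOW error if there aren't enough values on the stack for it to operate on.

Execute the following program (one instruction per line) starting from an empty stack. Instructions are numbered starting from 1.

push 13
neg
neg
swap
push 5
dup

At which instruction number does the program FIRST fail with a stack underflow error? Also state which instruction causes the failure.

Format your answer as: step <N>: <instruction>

Answer: step 4: swap

Derivation:
Step 1 ('push 13'): stack = [13], depth = 1
Step 2 ('neg'): stack = [-13], depth = 1
Step 3 ('neg'): stack = [13], depth = 1
Step 4 ('swap'): needs 2 value(s) but depth is 1 — STACK UNDERFLOW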